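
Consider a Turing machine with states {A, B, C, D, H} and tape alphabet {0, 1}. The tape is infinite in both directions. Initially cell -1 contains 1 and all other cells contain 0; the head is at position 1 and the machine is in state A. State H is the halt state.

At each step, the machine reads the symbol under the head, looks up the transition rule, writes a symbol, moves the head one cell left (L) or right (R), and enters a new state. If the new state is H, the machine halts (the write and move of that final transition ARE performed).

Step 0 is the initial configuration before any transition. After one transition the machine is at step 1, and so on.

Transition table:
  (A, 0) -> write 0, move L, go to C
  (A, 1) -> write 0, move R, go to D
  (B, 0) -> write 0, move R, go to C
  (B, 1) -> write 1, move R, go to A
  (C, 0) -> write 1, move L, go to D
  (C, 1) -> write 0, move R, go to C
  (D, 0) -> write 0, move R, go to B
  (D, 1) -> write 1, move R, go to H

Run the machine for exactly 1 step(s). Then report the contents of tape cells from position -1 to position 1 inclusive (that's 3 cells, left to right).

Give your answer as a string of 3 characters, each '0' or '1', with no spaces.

Answer: 100

Derivation:
Step 1: in state A at pos 1, read 0 -> (A,0)->write 0,move L,goto C. Now: state=C, head=0, tape[-2..2]=01000 (head:   ^)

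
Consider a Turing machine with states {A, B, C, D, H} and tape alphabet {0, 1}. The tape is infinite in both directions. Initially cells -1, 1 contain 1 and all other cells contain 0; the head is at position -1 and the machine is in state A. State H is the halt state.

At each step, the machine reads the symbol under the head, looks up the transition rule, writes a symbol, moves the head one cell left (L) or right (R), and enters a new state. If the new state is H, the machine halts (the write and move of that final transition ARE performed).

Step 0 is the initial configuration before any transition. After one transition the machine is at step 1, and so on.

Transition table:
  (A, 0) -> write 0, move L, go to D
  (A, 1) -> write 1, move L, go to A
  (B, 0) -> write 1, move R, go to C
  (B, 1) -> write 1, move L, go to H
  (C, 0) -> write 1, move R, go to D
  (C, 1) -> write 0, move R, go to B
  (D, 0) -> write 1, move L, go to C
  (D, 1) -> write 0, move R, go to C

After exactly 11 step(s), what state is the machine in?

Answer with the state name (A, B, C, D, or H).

Step 1: in state A at pos -1, read 1 -> (A,1)->write 1,move L,goto A. Now: state=A, head=-2, tape[-3..2]=001010 (head:  ^)
Step 2: in state A at pos -2, read 0 -> (A,0)->write 0,move L,goto D. Now: state=D, head=-3, tape[-4..2]=0001010 (head:  ^)
Step 3: in state D at pos -3, read 0 -> (D,0)->write 1,move L,goto C. Now: state=C, head=-4, tape[-5..2]=00101010 (head:  ^)
Step 4: in state C at pos -4, read 0 -> (C,0)->write 1,move R,goto D. Now: state=D, head=-3, tape[-5..2]=01101010 (head:   ^)
Step 5: in state D at pos -3, read 1 -> (D,1)->write 0,move R,goto C. Now: state=C, head=-2, tape[-5..2]=01001010 (head:    ^)
Step 6: in state C at pos -2, read 0 -> (C,0)->write 1,move R,goto D. Now: state=D, head=-1, tape[-5..2]=01011010 (head:     ^)
Step 7: in state D at pos -1, read 1 -> (D,1)->write 0,move R,goto C. Now: state=C, head=0, tape[-5..2]=01010010 (head:      ^)
Step 8: in state C at pos 0, read 0 -> (C,0)->write 1,move R,goto D. Now: state=D, head=1, tape[-5..2]=01010110 (head:       ^)
Step 9: in state D at pos 1, read 1 -> (D,1)->write 0,move R,goto C. Now: state=C, head=2, tape[-5..3]=010101000 (head:        ^)
Step 10: in state C at pos 2, read 0 -> (C,0)->write 1,move R,goto D. Now: state=D, head=3, tape[-5..4]=0101010100 (head:         ^)
Step 11: in state D at pos 3, read 0 -> (D,0)->write 1,move L,goto C. Now: state=C, head=2, tape[-5..4]=0101010110 (head:        ^)

Answer: C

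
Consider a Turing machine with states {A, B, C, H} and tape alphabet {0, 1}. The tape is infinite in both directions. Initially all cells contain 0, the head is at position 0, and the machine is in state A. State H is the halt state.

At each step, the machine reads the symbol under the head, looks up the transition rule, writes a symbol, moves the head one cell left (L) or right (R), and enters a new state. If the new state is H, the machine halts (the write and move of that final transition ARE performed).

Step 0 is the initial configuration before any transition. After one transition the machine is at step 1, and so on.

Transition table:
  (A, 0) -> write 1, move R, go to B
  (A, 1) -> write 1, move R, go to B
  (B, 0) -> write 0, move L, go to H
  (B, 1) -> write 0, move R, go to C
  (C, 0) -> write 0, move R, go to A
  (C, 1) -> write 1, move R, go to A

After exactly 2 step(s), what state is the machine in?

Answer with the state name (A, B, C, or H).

Answer: H

Derivation:
Step 1: in state A at pos 0, read 0 -> (A,0)->write 1,move R,goto B. Now: state=B, head=1, tape[-1..2]=0100 (head:   ^)
Step 2: in state B at pos 1, read 0 -> (B,0)->write 0,move L,goto H. Now: state=H, head=0, tape[-1..2]=0100 (head:  ^)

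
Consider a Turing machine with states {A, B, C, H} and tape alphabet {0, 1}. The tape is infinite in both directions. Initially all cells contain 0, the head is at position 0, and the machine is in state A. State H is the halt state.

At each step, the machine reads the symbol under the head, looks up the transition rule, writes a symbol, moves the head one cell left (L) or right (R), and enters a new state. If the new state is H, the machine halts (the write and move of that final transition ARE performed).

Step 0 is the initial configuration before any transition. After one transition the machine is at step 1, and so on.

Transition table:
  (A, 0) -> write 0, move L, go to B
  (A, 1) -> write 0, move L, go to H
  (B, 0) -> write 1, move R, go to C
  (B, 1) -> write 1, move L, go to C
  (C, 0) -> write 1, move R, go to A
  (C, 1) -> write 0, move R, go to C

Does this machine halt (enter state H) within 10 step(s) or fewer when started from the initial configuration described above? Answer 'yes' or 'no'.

Step 1: in state A at pos 0, read 0 -> (A,0)->write 0,move L,goto B. Now: state=B, head=-1, tape[-2..1]=0000 (head:  ^)
Step 2: in state B at pos -1, read 0 -> (B,0)->write 1,move R,goto C. Now: state=C, head=0, tape[-2..1]=0100 (head:   ^)
Step 3: in state C at pos 0, read 0 -> (C,0)->write 1,move R,goto A. Now: state=A, head=1, tape[-2..2]=01100 (head:    ^)
Step 4: in state A at pos 1, read 0 -> (A,0)->write 0,move L,goto B. Now: state=B, head=0, tape[-2..2]=01100 (head:   ^)
Step 5: in state B at pos 0, read 1 -> (B,1)->write 1,move L,goto C. Now: state=C, head=-1, tape[-2..2]=01100 (head:  ^)
Step 6: in state C at pos -1, read 1 -> (C,1)->write 0,move R,goto C. Now: state=C, head=0, tape[-2..2]=00100 (head:   ^)
Step 7: in state C at pos 0, read 1 -> (C,1)->write 0,move R,goto C. Now: state=C, head=1, tape[-2..2]=00000 (head:    ^)
Step 8: in state C at pos 1, read 0 -> (C,0)->write 1,move R,goto A. Now: state=A, head=2, tape[-2..3]=000100 (head:     ^)
Step 9: in state A at pos 2, read 0 -> (A,0)->write 0,move L,goto B. Now: state=B, head=1, tape[-2..3]=000100 (head:    ^)
Step 10: in state B at pos 1, read 1 -> (B,1)->write 1,move L,goto C. Now: state=C, head=0, tape[-2..3]=000100 (head:   ^)
After 10 step(s): state = C (not H) -> not halted within 10 -> no

Answer: no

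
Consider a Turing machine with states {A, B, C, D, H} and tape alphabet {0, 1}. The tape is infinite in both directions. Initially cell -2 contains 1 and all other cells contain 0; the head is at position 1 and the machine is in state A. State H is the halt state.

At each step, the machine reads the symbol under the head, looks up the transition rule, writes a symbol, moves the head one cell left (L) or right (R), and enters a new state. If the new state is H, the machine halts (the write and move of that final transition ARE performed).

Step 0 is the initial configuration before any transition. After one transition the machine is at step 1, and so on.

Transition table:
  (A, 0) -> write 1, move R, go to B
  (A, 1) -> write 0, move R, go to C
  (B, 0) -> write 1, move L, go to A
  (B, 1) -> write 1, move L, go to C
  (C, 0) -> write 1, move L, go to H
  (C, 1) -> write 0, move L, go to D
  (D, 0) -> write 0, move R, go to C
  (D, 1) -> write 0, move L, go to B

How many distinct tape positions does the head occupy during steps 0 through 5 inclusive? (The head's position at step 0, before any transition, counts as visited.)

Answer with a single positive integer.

Step 1: in state A at pos 1, read 0 -> (A,0)->write 1,move R,goto B. Now: state=B, head=2, tape[-3..3]=0100100 (head:      ^)
Step 2: in state B at pos 2, read 0 -> (B,0)->write 1,move L,goto A. Now: state=A, head=1, tape[-3..3]=0100110 (head:     ^)
Step 3: in state A at pos 1, read 1 -> (A,1)->write 0,move R,goto C. Now: state=C, head=2, tape[-3..3]=0100010 (head:      ^)
Step 4: in state C at pos 2, read 1 -> (C,1)->write 0,move L,goto D. Now: state=D, head=1, tape[-3..3]=0100000 (head:     ^)
Step 5: in state D at pos 1, read 0 -> (D,0)->write 0,move R,goto C. Now: state=C, head=2, tape[-3..3]=0100000 (head:      ^)
Head positions at steps 0..5: starting at 1, distinct positions visited = {1, 2} -> 2 position(s)

Answer: 2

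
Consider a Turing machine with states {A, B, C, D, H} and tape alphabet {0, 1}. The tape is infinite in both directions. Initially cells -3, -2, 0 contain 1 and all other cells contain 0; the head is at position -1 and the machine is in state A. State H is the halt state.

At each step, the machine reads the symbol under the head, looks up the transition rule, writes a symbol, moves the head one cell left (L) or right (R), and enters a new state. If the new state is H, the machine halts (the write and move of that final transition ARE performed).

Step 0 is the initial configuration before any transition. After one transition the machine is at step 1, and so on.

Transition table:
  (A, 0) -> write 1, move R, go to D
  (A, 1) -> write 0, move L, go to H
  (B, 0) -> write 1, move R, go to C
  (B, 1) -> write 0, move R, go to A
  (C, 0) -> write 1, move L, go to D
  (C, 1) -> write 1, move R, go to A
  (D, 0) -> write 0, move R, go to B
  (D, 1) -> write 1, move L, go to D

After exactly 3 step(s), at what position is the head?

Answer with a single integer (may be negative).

Step 1: in state A at pos -1, read 0 -> (A,0)->write 1,move R,goto D. Now: state=D, head=0, tape[-4..1]=011110 (head:     ^)
Step 2: in state D at pos 0, read 1 -> (D,1)->write 1,move L,goto D. Now: state=D, head=-1, tape[-4..1]=011110 (head:    ^)
Step 3: in state D at pos -1, read 1 -> (D,1)->write 1,move L,goto D. Now: state=D, head=-2, tape[-4..1]=011110 (head:   ^)

Answer: -2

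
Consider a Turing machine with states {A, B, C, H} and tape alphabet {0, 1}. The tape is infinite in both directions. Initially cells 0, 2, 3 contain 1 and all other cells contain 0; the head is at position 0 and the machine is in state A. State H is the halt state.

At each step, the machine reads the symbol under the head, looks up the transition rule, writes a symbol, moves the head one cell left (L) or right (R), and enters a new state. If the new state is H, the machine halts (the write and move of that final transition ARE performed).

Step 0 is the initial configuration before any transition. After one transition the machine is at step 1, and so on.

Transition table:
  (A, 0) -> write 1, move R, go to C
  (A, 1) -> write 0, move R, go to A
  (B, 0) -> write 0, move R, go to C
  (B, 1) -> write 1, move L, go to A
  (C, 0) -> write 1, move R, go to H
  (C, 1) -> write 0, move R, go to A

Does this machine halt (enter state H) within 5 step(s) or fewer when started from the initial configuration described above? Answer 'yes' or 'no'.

Answer: no

Derivation:
Step 1: in state A at pos 0, read 1 -> (A,1)->write 0,move R,goto A. Now: state=A, head=1, tape[-1..4]=000110 (head:   ^)
Step 2: in state A at pos 1, read 0 -> (A,0)->write 1,move R,goto C. Now: state=C, head=2, tape[-1..4]=001110 (head:    ^)
Step 3: in state C at pos 2, read 1 -> (C,1)->write 0,move R,goto A. Now: state=A, head=3, tape[-1..4]=001010 (head:     ^)
Step 4: in state A at pos 3, read 1 -> (A,1)->write 0,move R,goto A. Now: state=A, head=4, tape[-1..5]=0010000 (head:      ^)
Step 5: in state A at pos 4, read 0 -> (A,0)->write 1,move R,goto C. Now: state=C, head=5, tape[-1..6]=00100100 (head:       ^)
After 5 step(s): state = C (not H) -> not halted within 5 -> no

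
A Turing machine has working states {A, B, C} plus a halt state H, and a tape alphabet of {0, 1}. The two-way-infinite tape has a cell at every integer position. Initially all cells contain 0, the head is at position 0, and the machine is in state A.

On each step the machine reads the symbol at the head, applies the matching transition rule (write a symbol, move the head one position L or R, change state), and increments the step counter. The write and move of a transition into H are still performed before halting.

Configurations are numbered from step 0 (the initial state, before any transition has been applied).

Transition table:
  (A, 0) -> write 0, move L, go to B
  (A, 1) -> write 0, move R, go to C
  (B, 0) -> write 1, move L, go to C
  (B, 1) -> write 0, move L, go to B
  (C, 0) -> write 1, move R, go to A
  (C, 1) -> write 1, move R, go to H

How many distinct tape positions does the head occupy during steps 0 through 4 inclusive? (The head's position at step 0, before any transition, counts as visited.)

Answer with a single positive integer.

Step 1: in state A at pos 0, read 0 -> (A,0)->write 0,move L,goto B. Now: state=B, head=-1, tape[-2..1]=0000 (head:  ^)
Step 2: in state B at pos -1, read 0 -> (B,0)->write 1,move L,goto C. Now: state=C, head=-2, tape[-3..1]=00100 (head:  ^)
Step 3: in state C at pos -2, read 0 -> (C,0)->write 1,move R,goto A. Now: state=A, head=-1, tape[-3..1]=01100 (head:   ^)
Step 4: in state A at pos -1, read 1 -> (A,1)->write 0,move R,goto C. Now: state=C, head=0, tape[-3..1]=01000 (head:    ^)
Head positions at steps 0..4: starting at 0, distinct positions visited = {-2, -1, 0} -> 3 position(s)

Answer: 3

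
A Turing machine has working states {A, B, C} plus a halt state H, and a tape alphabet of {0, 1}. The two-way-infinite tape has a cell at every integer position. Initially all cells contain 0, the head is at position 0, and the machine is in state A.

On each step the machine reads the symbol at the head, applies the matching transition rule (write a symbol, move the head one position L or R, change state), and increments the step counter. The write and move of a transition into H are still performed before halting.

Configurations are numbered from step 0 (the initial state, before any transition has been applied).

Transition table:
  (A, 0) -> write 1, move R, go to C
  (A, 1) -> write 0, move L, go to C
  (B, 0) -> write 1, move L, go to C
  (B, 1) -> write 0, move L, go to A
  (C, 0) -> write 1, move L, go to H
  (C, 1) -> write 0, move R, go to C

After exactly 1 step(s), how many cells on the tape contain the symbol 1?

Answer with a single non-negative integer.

Answer: 1

Derivation:
Step 1: in state A at pos 0, read 0 -> (A,0)->write 1,move R,goto C. Now: state=C, head=1, tape[-1..2]=0100 (head:   ^)
Cells containing 1 after step 1: {0} -> 1 cell(s)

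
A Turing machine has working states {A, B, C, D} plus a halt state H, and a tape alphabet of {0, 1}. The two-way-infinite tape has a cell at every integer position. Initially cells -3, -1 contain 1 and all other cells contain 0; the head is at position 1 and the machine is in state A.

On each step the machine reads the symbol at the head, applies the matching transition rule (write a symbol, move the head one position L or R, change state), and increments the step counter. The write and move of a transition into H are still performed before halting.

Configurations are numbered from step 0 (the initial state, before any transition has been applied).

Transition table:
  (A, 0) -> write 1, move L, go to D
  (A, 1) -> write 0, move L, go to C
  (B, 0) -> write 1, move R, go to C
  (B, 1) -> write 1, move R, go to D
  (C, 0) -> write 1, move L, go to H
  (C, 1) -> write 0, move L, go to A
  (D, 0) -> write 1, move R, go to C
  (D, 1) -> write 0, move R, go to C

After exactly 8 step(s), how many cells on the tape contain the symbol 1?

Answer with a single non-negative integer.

Step 1: in state A at pos 1, read 0 -> (A,0)->write 1,move L,goto D. Now: state=D, head=0, tape[-4..2]=0101010 (head:     ^)
Step 2: in state D at pos 0, read 0 -> (D,0)->write 1,move R,goto C. Now: state=C, head=1, tape[-4..2]=0101110 (head:      ^)
Step 3: in state C at pos 1, read 1 -> (C,1)->write 0,move L,goto A. Now: state=A, head=0, tape[-4..2]=0101100 (head:     ^)
Step 4: in state A at pos 0, read 1 -> (A,1)->write 0,move L,goto C. Now: state=C, head=-1, tape[-4..2]=0101000 (head:    ^)
Step 5: in state C at pos -1, read 1 -> (C,1)->write 0,move L,goto A. Now: state=A, head=-2, tape[-4..2]=0100000 (head:   ^)
Step 6: in state A at pos -2, read 0 -> (A,0)->write 1,move L,goto D. Now: state=D, head=-3, tape[-4..2]=0110000 (head:  ^)
Step 7: in state D at pos -3, read 1 -> (D,1)->write 0,move R,goto C. Now: state=C, head=-2, tape[-4..2]=0010000 (head:   ^)
Step 8: in state C at pos -2, read 1 -> (C,1)->write 0,move L,goto A. Now: state=A, head=-3, tape[-4..2]=0000000 (head:  ^)
No cell contains 1 after step 8 -> 0 cell(s)

Answer: 0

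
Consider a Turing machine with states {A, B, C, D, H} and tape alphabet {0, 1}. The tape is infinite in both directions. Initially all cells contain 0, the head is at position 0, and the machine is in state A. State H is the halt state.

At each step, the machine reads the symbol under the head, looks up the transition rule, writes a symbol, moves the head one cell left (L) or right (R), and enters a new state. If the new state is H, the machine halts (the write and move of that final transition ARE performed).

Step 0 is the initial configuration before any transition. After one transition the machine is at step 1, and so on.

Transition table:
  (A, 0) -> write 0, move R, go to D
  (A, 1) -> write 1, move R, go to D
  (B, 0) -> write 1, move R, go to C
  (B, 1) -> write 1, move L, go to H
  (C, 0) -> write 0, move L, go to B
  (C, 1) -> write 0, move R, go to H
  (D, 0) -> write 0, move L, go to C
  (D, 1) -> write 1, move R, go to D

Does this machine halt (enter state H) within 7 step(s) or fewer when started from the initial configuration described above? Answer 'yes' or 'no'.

Answer: yes

Derivation:
Step 1: in state A at pos 0, read 0 -> (A,0)->write 0,move R,goto D. Now: state=D, head=1, tape[-1..2]=0000 (head:   ^)
Step 2: in state D at pos 1, read 0 -> (D,0)->write 0,move L,goto C. Now: state=C, head=0, tape[-1..2]=0000 (head:  ^)
Step 3: in state C at pos 0, read 0 -> (C,0)->write 0,move L,goto B. Now: state=B, head=-1, tape[-2..2]=00000 (head:  ^)
Step 4: in state B at pos -1, read 0 -> (B,0)->write 1,move R,goto C. Now: state=C, head=0, tape[-2..2]=01000 (head:   ^)
Step 5: in state C at pos 0, read 0 -> (C,0)->write 0,move L,goto B. Now: state=B, head=-1, tape[-2..2]=01000 (head:  ^)
Step 6: in state B at pos -1, read 1 -> (B,1)->write 1,move L,goto H. Now: state=H, head=-2, tape[-3..2]=001000 (head:  ^)
State H reached at step 6; 6 <= 7 -> yes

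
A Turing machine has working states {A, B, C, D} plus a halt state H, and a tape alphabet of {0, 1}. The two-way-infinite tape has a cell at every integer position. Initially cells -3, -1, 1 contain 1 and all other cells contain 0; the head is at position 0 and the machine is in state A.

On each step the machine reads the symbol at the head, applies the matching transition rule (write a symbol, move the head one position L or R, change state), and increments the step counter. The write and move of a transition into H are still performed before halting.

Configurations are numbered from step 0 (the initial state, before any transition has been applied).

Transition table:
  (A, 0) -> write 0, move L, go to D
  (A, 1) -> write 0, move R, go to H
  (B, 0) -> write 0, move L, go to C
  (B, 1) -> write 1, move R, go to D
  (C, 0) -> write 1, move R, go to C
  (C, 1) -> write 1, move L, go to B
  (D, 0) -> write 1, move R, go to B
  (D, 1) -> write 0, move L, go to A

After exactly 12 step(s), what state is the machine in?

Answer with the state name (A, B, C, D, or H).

Answer: B

Derivation:
Step 1: in state A at pos 0, read 0 -> (A,0)->write 0,move L,goto D. Now: state=D, head=-1, tape[-4..2]=0101010 (head:    ^)
Step 2: in state D at pos -1, read 1 -> (D,1)->write 0,move L,goto A. Now: state=A, head=-2, tape[-4..2]=0100010 (head:   ^)
Step 3: in state A at pos -2, read 0 -> (A,0)->write 0,move L,goto D. Now: state=D, head=-3, tape[-4..2]=0100010 (head:  ^)
Step 4: in state D at pos -3, read 1 -> (D,1)->write 0,move L,goto A. Now: state=A, head=-4, tape[-5..2]=00000010 (head:  ^)
Step 5: in state A at pos -4, read 0 -> (A,0)->write 0,move L,goto D. Now: state=D, head=-5, tape[-6..2]=000000010 (head:  ^)
Step 6: in state D at pos -5, read 0 -> (D,0)->write 1,move R,goto B. Now: state=B, head=-4, tape[-6..2]=010000010 (head:   ^)
Step 7: in state B at pos -4, read 0 -> (B,0)->write 0,move L,goto C. Now: state=C, head=-5, tape[-6..2]=010000010 (head:  ^)
Step 8: in state C at pos -5, read 1 -> (C,1)->write 1,move L,goto B. Now: state=B, head=-6, tape[-7..2]=0010000010 (head:  ^)
Step 9: in state B at pos -6, read 0 -> (B,0)->write 0,move L,goto C. Now: state=C, head=-7, tape[-8..2]=00010000010 (head:  ^)
Step 10: in state C at pos -7, read 0 -> (C,0)->write 1,move R,goto C. Now: state=C, head=-6, tape[-8..2]=01010000010 (head:   ^)
Step 11: in state C at pos -6, read 0 -> (C,0)->write 1,move R,goto C. Now: state=C, head=-5, tape[-8..2]=01110000010 (head:    ^)
Step 12: in state C at pos -5, read 1 -> (C,1)->write 1,move L,goto B. Now: state=B, head=-6, tape[-8..2]=01110000010 (head:   ^)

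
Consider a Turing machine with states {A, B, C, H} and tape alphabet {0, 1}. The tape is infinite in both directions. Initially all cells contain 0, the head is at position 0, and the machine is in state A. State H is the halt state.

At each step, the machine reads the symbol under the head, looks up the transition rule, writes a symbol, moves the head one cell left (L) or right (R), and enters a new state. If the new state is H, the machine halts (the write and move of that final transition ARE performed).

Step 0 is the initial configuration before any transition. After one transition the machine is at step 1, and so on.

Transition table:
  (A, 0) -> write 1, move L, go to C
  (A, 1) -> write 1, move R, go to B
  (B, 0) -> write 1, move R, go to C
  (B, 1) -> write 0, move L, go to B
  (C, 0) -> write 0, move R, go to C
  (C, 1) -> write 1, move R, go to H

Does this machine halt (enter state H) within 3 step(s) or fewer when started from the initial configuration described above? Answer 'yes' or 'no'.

Answer: yes

Derivation:
Step 1: in state A at pos 0, read 0 -> (A,0)->write 1,move L,goto C. Now: state=C, head=-1, tape[-2..1]=0010 (head:  ^)
Step 2: in state C at pos -1, read 0 -> (C,0)->write 0,move R,goto C. Now: state=C, head=0, tape[-2..1]=0010 (head:   ^)
Step 3: in state C at pos 0, read 1 -> (C,1)->write 1,move R,goto H. Now: state=H, head=1, tape[-2..2]=00100 (head:    ^)
State H reached at step 3; 3 <= 3 -> yes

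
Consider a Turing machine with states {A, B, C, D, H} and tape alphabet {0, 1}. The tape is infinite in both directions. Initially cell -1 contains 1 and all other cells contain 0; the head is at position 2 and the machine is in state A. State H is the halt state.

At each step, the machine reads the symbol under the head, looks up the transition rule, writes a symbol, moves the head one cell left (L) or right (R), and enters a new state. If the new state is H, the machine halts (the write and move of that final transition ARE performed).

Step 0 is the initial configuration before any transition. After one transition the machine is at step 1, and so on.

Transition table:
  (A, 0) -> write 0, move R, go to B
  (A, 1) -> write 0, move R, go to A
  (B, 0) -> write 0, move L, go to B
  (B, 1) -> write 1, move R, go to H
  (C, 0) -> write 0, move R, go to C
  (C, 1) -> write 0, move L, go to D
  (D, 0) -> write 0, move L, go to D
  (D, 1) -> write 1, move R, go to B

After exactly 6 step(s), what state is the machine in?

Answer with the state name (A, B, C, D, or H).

Answer: H

Derivation:
Step 1: in state A at pos 2, read 0 -> (A,0)->write 0,move R,goto B. Now: state=B, head=3, tape[-2..4]=0100000 (head:      ^)
Step 2: in state B at pos 3, read 0 -> (B,0)->write 0,move L,goto B. Now: state=B, head=2, tape[-2..4]=0100000 (head:     ^)
Step 3: in state B at pos 2, read 0 -> (B,0)->write 0,move L,goto B. Now: state=B, head=1, tape[-2..4]=0100000 (head:    ^)
Step 4: in state B at pos 1, read 0 -> (B,0)->write 0,move L,goto B. Now: state=B, head=0, tape[-2..4]=0100000 (head:   ^)
Step 5: in state B at pos 0, read 0 -> (B,0)->write 0,move L,goto B. Now: state=B, head=-1, tape[-2..4]=0100000 (head:  ^)
Step 6: in state B at pos -1, read 1 -> (B,1)->write 1,move R,goto H. Now: state=H, head=0, tape[-2..4]=0100000 (head:   ^)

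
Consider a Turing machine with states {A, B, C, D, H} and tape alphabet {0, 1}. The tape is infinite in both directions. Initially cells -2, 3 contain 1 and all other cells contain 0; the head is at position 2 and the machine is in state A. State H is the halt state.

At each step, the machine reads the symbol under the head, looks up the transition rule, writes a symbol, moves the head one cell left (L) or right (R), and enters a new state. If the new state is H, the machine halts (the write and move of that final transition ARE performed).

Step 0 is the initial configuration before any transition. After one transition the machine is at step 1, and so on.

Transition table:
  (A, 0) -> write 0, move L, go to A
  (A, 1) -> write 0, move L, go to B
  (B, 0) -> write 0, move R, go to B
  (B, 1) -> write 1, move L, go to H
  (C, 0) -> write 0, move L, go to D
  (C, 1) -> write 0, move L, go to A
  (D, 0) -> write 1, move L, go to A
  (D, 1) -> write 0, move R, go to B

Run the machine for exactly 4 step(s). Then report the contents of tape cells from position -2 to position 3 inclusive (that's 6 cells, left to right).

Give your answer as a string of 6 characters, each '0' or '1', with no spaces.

Answer: 100001

Derivation:
Step 1: in state A at pos 2, read 0 -> (A,0)->write 0,move L,goto A. Now: state=A, head=1, tape[-3..4]=01000010 (head:     ^)
Step 2: in state A at pos 1, read 0 -> (A,0)->write 0,move L,goto A. Now: state=A, head=0, tape[-3..4]=01000010 (head:    ^)
Step 3: in state A at pos 0, read 0 -> (A,0)->write 0,move L,goto A. Now: state=A, head=-1, tape[-3..4]=01000010 (head:   ^)
Step 4: in state A at pos -1, read 0 -> (A,0)->write 0,move L,goto A. Now: state=A, head=-2, tape[-3..4]=01000010 (head:  ^)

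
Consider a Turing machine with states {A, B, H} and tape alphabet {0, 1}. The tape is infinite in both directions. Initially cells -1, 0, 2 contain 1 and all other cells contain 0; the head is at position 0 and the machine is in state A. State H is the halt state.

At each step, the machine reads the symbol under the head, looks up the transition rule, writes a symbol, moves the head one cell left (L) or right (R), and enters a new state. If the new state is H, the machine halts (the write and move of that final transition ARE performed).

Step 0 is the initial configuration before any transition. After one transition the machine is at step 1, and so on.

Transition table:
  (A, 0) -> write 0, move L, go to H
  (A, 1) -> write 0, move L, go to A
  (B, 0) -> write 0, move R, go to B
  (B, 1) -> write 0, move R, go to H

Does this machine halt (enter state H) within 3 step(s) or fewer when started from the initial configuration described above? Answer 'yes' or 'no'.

Answer: yes

Derivation:
Step 1: in state A at pos 0, read 1 -> (A,1)->write 0,move L,goto A. Now: state=A, head=-1, tape[-2..3]=010010 (head:  ^)
Step 2: in state A at pos -1, read 1 -> (A,1)->write 0,move L,goto A. Now: state=A, head=-2, tape[-3..3]=0000010 (head:  ^)
Step 3: in state A at pos -2, read 0 -> (A,0)->write 0,move L,goto H. Now: state=H, head=-3, tape[-4..3]=00000010 (head:  ^)
State H reached at step 3; 3 <= 3 -> yes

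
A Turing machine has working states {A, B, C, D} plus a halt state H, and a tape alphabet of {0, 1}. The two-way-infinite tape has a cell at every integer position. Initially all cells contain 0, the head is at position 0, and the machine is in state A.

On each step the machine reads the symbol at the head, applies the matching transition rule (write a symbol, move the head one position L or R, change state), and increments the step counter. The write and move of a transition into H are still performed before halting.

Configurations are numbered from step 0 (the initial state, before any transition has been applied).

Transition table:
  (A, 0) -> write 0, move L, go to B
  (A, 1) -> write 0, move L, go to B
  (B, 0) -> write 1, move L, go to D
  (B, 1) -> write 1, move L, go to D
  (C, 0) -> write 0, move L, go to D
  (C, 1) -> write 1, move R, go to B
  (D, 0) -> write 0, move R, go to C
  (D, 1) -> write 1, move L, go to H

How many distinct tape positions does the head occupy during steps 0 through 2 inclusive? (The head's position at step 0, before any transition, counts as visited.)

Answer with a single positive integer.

Answer: 3

Derivation:
Step 1: in state A at pos 0, read 0 -> (A,0)->write 0,move L,goto B. Now: state=B, head=-1, tape[-2..1]=0000 (head:  ^)
Step 2: in state B at pos -1, read 0 -> (B,0)->write 1,move L,goto D. Now: state=D, head=-2, tape[-3..1]=00100 (head:  ^)
Head positions at steps 0..2: starting at 0, distinct positions visited = {-2, -1, 0} -> 3 position(s)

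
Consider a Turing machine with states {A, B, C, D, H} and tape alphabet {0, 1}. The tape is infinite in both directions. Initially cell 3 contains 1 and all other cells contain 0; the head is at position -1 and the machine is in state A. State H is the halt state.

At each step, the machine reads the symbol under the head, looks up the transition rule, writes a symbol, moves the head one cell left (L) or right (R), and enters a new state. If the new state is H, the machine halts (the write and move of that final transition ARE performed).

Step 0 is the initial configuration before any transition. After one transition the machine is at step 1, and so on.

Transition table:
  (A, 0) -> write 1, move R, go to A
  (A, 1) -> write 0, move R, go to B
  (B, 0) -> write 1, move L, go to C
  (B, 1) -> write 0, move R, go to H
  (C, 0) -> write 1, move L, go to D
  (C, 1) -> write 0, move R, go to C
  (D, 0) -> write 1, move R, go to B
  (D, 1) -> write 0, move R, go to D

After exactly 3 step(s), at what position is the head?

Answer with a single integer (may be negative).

Answer: 2

Derivation:
Step 1: in state A at pos -1, read 0 -> (A,0)->write 1,move R,goto A. Now: state=A, head=0, tape[-2..4]=0100010 (head:   ^)
Step 2: in state A at pos 0, read 0 -> (A,0)->write 1,move R,goto A. Now: state=A, head=1, tape[-2..4]=0110010 (head:    ^)
Step 3: in state A at pos 1, read 0 -> (A,0)->write 1,move R,goto A. Now: state=A, head=2, tape[-2..4]=0111010 (head:     ^)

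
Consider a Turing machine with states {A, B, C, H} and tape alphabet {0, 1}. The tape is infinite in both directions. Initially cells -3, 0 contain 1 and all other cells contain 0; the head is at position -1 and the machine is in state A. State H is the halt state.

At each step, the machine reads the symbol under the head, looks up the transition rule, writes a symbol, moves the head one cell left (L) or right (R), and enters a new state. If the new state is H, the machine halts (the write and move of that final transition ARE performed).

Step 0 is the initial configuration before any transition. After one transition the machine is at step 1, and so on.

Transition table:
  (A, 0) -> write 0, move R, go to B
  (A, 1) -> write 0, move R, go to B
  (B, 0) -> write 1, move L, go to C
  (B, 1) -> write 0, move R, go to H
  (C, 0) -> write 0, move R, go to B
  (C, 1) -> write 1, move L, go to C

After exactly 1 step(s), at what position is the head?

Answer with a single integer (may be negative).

Answer: 0

Derivation:
Step 1: in state A at pos -1, read 0 -> (A,0)->write 0,move R,goto B. Now: state=B, head=0, tape[-4..1]=010010 (head:     ^)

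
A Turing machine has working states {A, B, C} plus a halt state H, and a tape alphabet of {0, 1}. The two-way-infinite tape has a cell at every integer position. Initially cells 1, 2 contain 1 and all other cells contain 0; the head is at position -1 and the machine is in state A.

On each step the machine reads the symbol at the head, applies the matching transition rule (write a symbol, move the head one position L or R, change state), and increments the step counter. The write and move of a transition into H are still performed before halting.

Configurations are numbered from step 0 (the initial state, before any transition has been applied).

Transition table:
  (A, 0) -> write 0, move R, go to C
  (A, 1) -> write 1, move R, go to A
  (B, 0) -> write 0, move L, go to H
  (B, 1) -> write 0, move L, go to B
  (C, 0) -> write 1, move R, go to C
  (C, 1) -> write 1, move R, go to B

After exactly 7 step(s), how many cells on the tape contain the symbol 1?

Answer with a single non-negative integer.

Step 1: in state A at pos -1, read 0 -> (A,0)->write 0,move R,goto C. Now: state=C, head=0, tape[-2..3]=000110 (head:   ^)
Step 2: in state C at pos 0, read 0 -> (C,0)->write 1,move R,goto C. Now: state=C, head=1, tape[-2..3]=001110 (head:    ^)
Step 3: in state C at pos 1, read 1 -> (C,1)->write 1,move R,goto B. Now: state=B, head=2, tape[-2..3]=001110 (head:     ^)
Step 4: in state B at pos 2, read 1 -> (B,1)->write 0,move L,goto B. Now: state=B, head=1, tape[-2..3]=001100 (head:    ^)
Step 5: in state B at pos 1, read 1 -> (B,1)->write 0,move L,goto B. Now: state=B, head=0, tape[-2..3]=001000 (head:   ^)
Step 6: in state B at pos 0, read 1 -> (B,1)->write 0,move L,goto B. Now: state=B, head=-1, tape[-2..3]=000000 (head:  ^)
Step 7: in state B at pos -1, read 0 -> (B,0)->write 0,move L,goto H. Now: state=H, head=-2, tape[-3..3]=0000000 (head:  ^)
No cell contains 1 after step 7 -> 0 cell(s)

Answer: 0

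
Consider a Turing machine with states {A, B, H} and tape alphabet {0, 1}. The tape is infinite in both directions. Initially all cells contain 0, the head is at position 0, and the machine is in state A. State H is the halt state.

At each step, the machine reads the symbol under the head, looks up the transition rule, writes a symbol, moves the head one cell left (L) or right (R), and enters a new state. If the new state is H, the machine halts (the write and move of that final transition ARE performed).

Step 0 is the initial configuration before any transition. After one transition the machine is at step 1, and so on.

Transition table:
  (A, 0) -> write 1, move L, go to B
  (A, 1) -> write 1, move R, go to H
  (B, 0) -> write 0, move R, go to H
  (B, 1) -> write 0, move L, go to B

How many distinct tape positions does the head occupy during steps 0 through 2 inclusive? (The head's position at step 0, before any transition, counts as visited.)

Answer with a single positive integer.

Step 1: in state A at pos 0, read 0 -> (A,0)->write 1,move L,goto B. Now: state=B, head=-1, tape[-2..1]=0010 (head:  ^)
Step 2: in state B at pos -1, read 0 -> (B,0)->write 0,move R,goto H. Now: state=H, head=0, tape[-2..1]=0010 (head:   ^)
Head positions at steps 0..2: starting at 0, distinct positions visited = {-1, 0} -> 2 position(s)

Answer: 2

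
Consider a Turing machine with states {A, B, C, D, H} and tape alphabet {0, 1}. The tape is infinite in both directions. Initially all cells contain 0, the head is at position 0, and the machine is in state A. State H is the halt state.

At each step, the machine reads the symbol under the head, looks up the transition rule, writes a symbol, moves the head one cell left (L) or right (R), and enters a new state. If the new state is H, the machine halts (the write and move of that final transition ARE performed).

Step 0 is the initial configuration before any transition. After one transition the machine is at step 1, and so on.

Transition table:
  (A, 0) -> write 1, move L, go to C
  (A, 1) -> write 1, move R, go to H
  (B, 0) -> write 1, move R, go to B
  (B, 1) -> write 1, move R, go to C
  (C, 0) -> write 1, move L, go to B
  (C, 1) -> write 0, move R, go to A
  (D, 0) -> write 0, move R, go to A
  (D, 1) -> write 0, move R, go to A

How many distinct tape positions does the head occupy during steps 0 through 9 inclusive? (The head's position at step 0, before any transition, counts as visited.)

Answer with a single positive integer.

Answer: 4

Derivation:
Step 1: in state A at pos 0, read 0 -> (A,0)->write 1,move L,goto C. Now: state=C, head=-1, tape[-2..1]=0010 (head:  ^)
Step 2: in state C at pos -1, read 0 -> (C,0)->write 1,move L,goto B. Now: state=B, head=-2, tape[-3..1]=00110 (head:  ^)
Step 3: in state B at pos -2, read 0 -> (B,0)->write 1,move R,goto B. Now: state=B, head=-1, tape[-3..1]=01110 (head:   ^)
Step 4: in state B at pos -1, read 1 -> (B,1)->write 1,move R,goto C. Now: state=C, head=0, tape[-3..1]=01110 (head:    ^)
Step 5: in state C at pos 0, read 1 -> (C,1)->write 0,move R,goto A. Now: state=A, head=1, tape[-3..2]=011000 (head:     ^)
Step 6: in state A at pos 1, read 0 -> (A,0)->write 1,move L,goto C. Now: state=C, head=0, tape[-3..2]=011010 (head:    ^)
Step 7: in state C at pos 0, read 0 -> (C,0)->write 1,move L,goto B. Now: state=B, head=-1, tape[-3..2]=011110 (head:   ^)
Step 8: in state B at pos -1, read 1 -> (B,1)->write 1,move R,goto C. Now: state=C, head=0, tape[-3..2]=011110 (head:    ^)
Step 9: in state C at pos 0, read 1 -> (C,1)->write 0,move R,goto A. Now: state=A, head=1, tape[-3..2]=011010 (head:     ^)
Head positions at steps 0..9: starting at 0, distinct positions visited = {-2, -1, 0, 1} -> 4 position(s)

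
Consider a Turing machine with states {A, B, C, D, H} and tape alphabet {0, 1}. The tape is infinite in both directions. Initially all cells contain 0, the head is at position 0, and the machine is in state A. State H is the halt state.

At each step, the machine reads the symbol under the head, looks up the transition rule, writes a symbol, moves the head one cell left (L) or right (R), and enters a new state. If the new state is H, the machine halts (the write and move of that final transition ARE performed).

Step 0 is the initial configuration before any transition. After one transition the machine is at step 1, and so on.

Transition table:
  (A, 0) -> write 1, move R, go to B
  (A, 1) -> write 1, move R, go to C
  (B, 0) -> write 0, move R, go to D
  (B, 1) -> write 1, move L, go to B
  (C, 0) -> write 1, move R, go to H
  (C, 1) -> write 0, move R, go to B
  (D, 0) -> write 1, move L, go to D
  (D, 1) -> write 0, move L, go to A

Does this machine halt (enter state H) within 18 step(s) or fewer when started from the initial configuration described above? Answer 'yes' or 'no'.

Answer: yes

Derivation:
Step 1: in state A at pos 0, read 0 -> (A,0)->write 1,move R,goto B. Now: state=B, head=1, tape[-1..2]=0100 (head:   ^)
Step 2: in state B at pos 1, read 0 -> (B,0)->write 0,move R,goto D. Now: state=D, head=2, tape[-1..3]=01000 (head:    ^)
Step 3: in state D at pos 2, read 0 -> (D,0)->write 1,move L,goto D. Now: state=D, head=1, tape[-1..3]=01010 (head:   ^)
Step 4: in state D at pos 1, read 0 -> (D,0)->write 1,move L,goto D. Now: state=D, head=0, tape[-1..3]=01110 (head:  ^)
Step 5: in state D at pos 0, read 1 -> (D,1)->write 0,move L,goto A. Now: state=A, head=-1, tape[-2..3]=000110 (head:  ^)
Step 6: in state A at pos -1, read 0 -> (A,0)->write 1,move R,goto B. Now: state=B, head=0, tape[-2..3]=010110 (head:   ^)
Step 7: in state B at pos 0, read 0 -> (B,0)->write 0,move R,goto D. Now: state=D, head=1, tape[-2..3]=010110 (head:    ^)
Step 8: in state D at pos 1, read 1 -> (D,1)->write 0,move L,goto A. Now: state=A, head=0, tape[-2..3]=010010 (head:   ^)
Step 9: in state A at pos 0, read 0 -> (A,0)->write 1,move R,goto B. Now: state=B, head=1, tape[-2..3]=011010 (head:    ^)
Step 10: in state B at pos 1, read 0 -> (B,0)->write 0,move R,goto D. Now: state=D, head=2, tape[-2..3]=011010 (head:     ^)
Step 11: in state D at pos 2, read 1 -> (D,1)->write 0,move L,goto A. Now: state=A, head=1, tape[-2..3]=011000 (head:    ^)
Step 12: in state A at pos 1, read 0 -> (A,0)->write 1,move R,goto B. Now: state=B, head=2, tape[-2..3]=011100 (head:     ^)
Step 13: in state B at pos 2, read 0 -> (B,0)->write 0,move R,goto D. Now: state=D, head=3, tape[-2..4]=0111000 (head:      ^)
Step 14: in state D at pos 3, read 0 -> (D,0)->write 1,move L,goto D. Now: state=D, head=2, tape[-2..4]=0111010 (head:     ^)
Step 15: in state D at pos 2, read 0 -> (D,0)->write 1,move L,goto D. Now: state=D, head=1, tape[-2..4]=0111110 (head:    ^)
Step 16: in state D at pos 1, read 1 -> (D,1)->write 0,move L,goto A. Now: state=A, head=0, tape[-2..4]=0110110 (head:   ^)
Step 17: in state A at pos 0, read 1 -> (A,1)->write 1,move R,goto C. Now: state=C, head=1, tape[-2..4]=0110110 (head:    ^)
Step 18: in state C at pos 1, read 0 -> (C,0)->write 1,move R,goto H. Now: state=H, head=2, tape[-2..4]=0111110 (head:     ^)
State H reached at step 18; 18 <= 18 -> yes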